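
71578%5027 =1200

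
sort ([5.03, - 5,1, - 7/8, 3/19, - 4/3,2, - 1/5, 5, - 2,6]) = [  -  5, - 2, - 4/3, - 7/8, - 1/5,3/19,1,2,5, 5.03,6 ]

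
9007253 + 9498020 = 18505273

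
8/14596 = 2/3649=0.00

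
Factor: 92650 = 2^1*5^2*17^1*109^1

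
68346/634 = 107 + 254/317= 107.80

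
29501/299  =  98 + 199/299 = 98.67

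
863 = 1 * 863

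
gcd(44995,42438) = 1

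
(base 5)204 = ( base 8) 66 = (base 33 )1l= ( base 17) 33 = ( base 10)54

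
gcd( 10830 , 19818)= 6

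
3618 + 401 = 4019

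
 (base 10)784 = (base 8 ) 1420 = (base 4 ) 30100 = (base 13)484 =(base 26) 144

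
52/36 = 13/9 = 1.44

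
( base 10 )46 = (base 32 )1e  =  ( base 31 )1F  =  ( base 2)101110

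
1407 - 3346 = -1939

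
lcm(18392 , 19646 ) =864424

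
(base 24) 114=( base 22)15a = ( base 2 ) 1001011100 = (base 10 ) 604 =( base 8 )1134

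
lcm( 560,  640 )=4480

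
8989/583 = 15 + 244/583 = 15.42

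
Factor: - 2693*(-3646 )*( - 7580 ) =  - 2^3*5^1*379^1*1823^1*2693^1 = - 74425579240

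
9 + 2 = 11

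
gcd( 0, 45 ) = 45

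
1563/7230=521/2410  =  0.22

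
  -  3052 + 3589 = 537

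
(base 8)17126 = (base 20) J86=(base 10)7766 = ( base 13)36c5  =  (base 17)19ee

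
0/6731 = 0= 0.00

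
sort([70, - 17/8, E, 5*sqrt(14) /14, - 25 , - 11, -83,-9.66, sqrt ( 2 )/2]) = [ - 83, - 25, - 11 ,  -  9.66,-17/8,sqrt(2)/2,5 * sqrt(14) /14,E, 70]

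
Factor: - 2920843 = -283^1*10321^1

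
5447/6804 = 5447/6804 = 0.80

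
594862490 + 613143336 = 1208005826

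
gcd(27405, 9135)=9135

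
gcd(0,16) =16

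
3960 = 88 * 45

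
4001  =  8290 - 4289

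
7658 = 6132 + 1526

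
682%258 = 166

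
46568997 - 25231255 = 21337742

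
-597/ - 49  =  12+9/49  =  12.18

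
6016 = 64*94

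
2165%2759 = 2165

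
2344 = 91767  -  89423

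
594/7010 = 297/3505 = 0.08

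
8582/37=231  +  35/37 =231.95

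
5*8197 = 40985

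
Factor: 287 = 7^1*41^1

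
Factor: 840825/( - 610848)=- 2^(-5 )*3^(-1)*5^2*7^( - 1 )*  37^1 = - 925/672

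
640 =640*1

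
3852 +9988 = 13840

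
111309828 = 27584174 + 83725654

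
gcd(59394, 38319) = 3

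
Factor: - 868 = -2^2*7^1*31^1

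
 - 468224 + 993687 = 525463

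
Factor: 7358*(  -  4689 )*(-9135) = 2^1*3^4*5^1*7^1*13^1* 29^1*283^1*521^1  =  315172682370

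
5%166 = 5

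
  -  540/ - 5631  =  180/1877  =  0.10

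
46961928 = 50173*936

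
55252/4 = 13813 = 13813.00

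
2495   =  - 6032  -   - 8527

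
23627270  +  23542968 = 47170238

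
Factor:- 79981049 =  -59^1* 67^1*20233^1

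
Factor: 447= 3^1*149^1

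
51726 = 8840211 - 8788485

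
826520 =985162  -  158642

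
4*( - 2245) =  - 8980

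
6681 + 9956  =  16637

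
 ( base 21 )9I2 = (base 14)1829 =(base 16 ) 10FD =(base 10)4349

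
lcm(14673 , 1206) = 88038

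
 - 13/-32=13/32 = 0.41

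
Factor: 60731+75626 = 13^1 * 17^1 * 617^1 = 136357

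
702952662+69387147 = 772339809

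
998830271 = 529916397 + 468913874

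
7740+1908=9648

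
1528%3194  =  1528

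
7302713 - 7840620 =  - 537907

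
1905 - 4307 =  - 2402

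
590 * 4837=2853830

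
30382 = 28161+2221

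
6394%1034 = 190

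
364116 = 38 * 9582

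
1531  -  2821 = - 1290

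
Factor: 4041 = 3^2 * 449^1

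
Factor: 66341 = 11^1* 37^1 * 163^1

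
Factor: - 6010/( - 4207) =10/7  =  2^1*5^1*7^( - 1)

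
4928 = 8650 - 3722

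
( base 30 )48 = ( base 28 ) 4G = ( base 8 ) 200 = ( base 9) 152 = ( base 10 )128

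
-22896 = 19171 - 42067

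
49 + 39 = 88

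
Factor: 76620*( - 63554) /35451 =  - 1623169160/11817 = - 2^3*3^(-2)*5^1  *  13^(-1 )*43^1*101^(-1)*739^1*1277^1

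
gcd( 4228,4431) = 7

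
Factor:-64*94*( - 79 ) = 2^7*47^1*79^1 = 475264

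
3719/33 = 112 + 23/33 = 112.70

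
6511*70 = 455770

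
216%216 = 0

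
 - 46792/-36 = 11698/9 = 1299.78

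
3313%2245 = 1068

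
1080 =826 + 254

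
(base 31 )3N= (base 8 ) 164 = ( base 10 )116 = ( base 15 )7B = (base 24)4K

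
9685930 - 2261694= 7424236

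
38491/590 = 65 + 141/590 = 65.24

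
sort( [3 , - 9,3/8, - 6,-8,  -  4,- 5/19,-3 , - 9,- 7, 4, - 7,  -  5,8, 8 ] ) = [ - 9,  -  9, - 8  ,-7 ,-7 , - 6,-5 ,-4,-3, - 5/19,3/8, 3,4,8,8]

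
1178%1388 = 1178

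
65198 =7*9314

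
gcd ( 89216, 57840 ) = 16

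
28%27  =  1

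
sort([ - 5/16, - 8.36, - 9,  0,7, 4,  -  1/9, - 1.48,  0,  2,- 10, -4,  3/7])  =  [ - 10, - 9,-8.36,- 4, - 1.48 ,  -  5/16, - 1/9, 0, 0, 3/7, 2,4,7]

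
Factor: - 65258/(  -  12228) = 2^( - 1)*3^( - 1)*67^1 * 487^1* 1019^( - 1)  =  32629/6114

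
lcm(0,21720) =0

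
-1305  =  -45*29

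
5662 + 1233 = 6895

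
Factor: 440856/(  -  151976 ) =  - 351/121=- 3^3*11^(  -  2 ) *13^1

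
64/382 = 32/191= 0.17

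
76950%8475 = 675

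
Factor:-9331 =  - 7^1*31^1*43^1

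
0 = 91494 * 0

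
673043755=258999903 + 414043852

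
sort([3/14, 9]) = [ 3/14, 9 ]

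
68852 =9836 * 7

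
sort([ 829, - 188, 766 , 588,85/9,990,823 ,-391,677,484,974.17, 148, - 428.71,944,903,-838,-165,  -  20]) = [ - 838, - 428.71, - 391,-188, - 165, - 20,85/9,148,484, 588,677,766,823,829, 903,  944, 974.17, 990 ] 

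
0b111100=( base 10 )60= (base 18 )36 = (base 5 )220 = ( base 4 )330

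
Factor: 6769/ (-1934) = -2^( - 1 ) * 7^1=- 7/2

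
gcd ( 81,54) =27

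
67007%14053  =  10795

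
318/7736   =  159/3868 = 0.04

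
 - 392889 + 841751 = 448862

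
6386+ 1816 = 8202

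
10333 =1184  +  9149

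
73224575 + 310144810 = 383369385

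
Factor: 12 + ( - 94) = - 82 = -2^1 * 41^1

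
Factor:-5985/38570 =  - 2^( - 1)*3^2*29^( - 1)=- 9/58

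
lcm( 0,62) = 0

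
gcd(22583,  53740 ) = 1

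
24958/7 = 24958/7 = 3565.43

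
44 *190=8360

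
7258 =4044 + 3214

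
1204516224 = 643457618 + 561058606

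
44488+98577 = 143065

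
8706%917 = 453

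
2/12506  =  1/6253 = 0.00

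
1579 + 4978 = 6557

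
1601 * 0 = 0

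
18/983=18/983 = 0.02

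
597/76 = 7 + 65/76 = 7.86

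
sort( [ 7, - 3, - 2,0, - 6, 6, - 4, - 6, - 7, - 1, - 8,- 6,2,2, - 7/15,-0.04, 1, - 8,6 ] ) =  [  -  8 , - 8,-7, - 6, - 6, - 6, - 4, - 3, - 2, - 1, - 7/15, - 0.04, 0 , 1,  2, 2, 6, 6, 7]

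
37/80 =37/80 = 0.46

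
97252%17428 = 10112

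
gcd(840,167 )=1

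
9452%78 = 14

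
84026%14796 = 10046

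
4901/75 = 4901/75=65.35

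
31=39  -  8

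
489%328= 161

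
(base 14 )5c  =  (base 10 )82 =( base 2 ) 1010010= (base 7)145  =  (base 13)64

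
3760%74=60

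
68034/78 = 872+3/13 = 872.23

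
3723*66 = 245718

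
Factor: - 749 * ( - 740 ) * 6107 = 2^2*5^1* 7^1*31^1*37^1*107^1*197^1 = 3384865820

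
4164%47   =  28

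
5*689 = 3445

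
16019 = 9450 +6569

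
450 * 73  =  32850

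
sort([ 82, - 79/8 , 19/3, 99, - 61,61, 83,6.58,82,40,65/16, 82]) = [  -  61,-79/8,65/16,19/3, 6.58,40,61,82,82,82,83,99 ]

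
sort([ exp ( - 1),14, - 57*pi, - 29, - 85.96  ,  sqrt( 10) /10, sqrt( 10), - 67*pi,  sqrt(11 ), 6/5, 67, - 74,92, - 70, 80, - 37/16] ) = [ - 67*pi , - 57*pi, - 85.96, - 74, - 70, - 29 , - 37/16, sqrt(10 ) /10,exp( - 1), 6/5, sqrt(10), sqrt ( 11),14,67, 80,92 ]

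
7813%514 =103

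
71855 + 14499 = 86354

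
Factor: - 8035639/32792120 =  - 2^( - 3)*5^( - 1)*29^1 * 167^( - 1) * 401^1*691^1*4909^( - 1)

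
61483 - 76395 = -14912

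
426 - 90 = 336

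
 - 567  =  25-592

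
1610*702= 1130220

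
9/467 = 9/467 = 0.02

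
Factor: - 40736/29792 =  - 67/49 = - 7^( - 2 )*67^1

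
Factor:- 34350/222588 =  - 25/162 = -  2^(  -  1)*3^(  -  4)*5^2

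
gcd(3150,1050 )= 1050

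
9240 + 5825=15065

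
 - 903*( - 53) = 47859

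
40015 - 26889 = 13126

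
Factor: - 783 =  - 3^3*29^1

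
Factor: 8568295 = 5^1*67^1*25577^1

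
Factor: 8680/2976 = 2^(-2 ) * 3^( - 1 ) *5^1 *7^1 = 35/12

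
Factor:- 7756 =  - 2^2* 7^1*277^1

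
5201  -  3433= 1768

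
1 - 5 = -4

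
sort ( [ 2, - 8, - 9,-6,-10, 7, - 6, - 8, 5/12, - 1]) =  [ - 10, - 9,- 8, - 8, - 6,-6, -1, 5/12, 2, 7]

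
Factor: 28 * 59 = 1652 = 2^2*7^1*59^1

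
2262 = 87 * 26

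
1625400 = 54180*30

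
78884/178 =443+15/89 =443.17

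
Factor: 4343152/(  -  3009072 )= - 24677/17097 = -  3^ (-1)* 41^(-1 ) * 139^(- 1)*24677^1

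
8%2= 0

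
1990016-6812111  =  -4822095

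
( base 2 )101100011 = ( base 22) G3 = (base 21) GJ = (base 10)355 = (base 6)1351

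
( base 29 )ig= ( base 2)1000011010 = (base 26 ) KI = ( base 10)538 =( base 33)ga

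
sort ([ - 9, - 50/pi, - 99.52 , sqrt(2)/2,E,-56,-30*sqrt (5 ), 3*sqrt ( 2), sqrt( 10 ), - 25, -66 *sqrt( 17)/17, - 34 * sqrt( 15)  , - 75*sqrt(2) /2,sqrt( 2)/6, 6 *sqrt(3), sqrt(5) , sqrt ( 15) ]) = [ - 34 * sqrt( 15 ) , - 99.52, - 30 *sqrt(5), - 56,-75*sqrt(2) /2, - 25, - 66*sqrt ( 17)/17, - 50/pi , - 9, sqrt( 2)/6,sqrt( 2)/2,sqrt( 5),  E, sqrt( 10 ) , sqrt( 15), 3 * sqrt( 2), 6 * sqrt( 3) ] 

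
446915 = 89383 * 5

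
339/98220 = 113/32740 = 0.00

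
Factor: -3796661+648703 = - 3147958 = - 2^1*11^1 * 17^1*19^1* 443^1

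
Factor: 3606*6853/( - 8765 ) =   -  24711918/8765 = - 2^1 * 3^1*5^(  -  1 )  *  7^1*11^1*89^1 *601^1*1753^(  -  1)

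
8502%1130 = 592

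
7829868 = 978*8006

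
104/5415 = 104/5415 = 0.02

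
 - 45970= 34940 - 80910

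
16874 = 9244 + 7630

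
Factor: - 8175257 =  - 97^1*271^1*311^1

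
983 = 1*983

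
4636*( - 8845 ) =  - 41005420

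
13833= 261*53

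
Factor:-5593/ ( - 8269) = 7^1*17^1*47^1* 8269^(  -  1)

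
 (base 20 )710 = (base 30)340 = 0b101100000100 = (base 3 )10212110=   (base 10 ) 2820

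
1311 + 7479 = 8790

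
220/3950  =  22/395 = 0.06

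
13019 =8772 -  - 4247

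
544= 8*68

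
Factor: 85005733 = 85005733^1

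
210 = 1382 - 1172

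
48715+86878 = 135593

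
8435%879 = 524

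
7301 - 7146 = 155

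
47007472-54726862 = -7719390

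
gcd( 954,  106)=106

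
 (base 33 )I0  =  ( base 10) 594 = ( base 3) 211000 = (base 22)150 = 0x252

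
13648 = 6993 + 6655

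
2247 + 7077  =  9324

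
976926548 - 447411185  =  529515363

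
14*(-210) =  - 2940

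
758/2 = 379 = 379.00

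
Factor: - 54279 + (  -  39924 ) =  - 3^4* 1163^1 = - 94203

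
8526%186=156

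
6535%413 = 340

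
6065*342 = 2074230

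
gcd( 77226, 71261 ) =1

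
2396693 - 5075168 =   -  2678475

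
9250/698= 4625/349 =13.25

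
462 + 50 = 512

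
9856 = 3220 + 6636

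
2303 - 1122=1181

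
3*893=2679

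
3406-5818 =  - 2412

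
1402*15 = 21030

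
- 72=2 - 74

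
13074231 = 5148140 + 7926091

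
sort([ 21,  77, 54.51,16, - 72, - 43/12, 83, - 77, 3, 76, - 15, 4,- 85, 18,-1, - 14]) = [ - 85 ,  -  77, - 72, - 15, - 14, - 43/12,-1,3, 4, 16, 18, 21, 54.51,76, 77 , 83 ] 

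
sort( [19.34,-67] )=[ - 67, 19.34] 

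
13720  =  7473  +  6247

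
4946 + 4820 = 9766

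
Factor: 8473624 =2^3 * 67^1*15809^1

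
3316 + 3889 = 7205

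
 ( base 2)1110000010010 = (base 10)7186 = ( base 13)336a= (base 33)6JP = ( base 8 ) 16022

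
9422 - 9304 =118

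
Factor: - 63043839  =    -  3^4*778319^1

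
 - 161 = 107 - 268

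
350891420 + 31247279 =382138699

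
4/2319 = 4/2319 = 0.00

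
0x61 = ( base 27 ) 3G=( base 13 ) 76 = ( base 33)2v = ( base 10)97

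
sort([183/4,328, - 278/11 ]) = [ - 278/11,183/4, 328]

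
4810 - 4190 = 620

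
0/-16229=0/1 = - 0.00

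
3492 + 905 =4397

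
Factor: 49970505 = 3^1*5^1*13^1*109^1 * 2351^1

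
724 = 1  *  724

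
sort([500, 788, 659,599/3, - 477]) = [-477, 599/3 , 500, 659, 788]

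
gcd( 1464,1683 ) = 3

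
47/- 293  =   - 1 + 246/293 = - 0.16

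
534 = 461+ 73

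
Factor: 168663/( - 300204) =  - 2^( - 2 )*3^( - 1)*11^1 * 19^1*31^(  -  1) = - 209/372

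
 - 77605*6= -465630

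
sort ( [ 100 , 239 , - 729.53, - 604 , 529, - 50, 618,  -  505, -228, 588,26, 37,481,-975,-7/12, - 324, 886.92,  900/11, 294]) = [ - 975 ,- 729.53, - 604, - 505,-324,  -  228, - 50, - 7/12,26,  37, 900/11, 100, 239, 294, 481, 529,588, 618, 886.92] 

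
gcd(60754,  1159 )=1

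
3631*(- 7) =- 25417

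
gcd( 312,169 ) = 13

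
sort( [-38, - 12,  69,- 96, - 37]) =[ - 96, - 38, - 37,-12, 69]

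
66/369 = 22/123 = 0.18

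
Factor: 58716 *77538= 4552721208 = 2^3*3^3*7^1*233^1 * 12923^1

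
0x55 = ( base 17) 50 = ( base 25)3a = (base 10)85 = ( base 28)31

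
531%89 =86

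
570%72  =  66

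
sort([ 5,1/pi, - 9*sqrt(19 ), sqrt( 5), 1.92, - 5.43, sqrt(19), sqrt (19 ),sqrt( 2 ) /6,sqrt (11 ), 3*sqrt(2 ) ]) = [-9*sqrt (19),- 5.43,sqrt( 2 )/6, 1/pi, 1.92, sqrt ( 5),sqrt(11) , 3*sqrt (2), sqrt(19),sqrt ( 19 ),5 ] 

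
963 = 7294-6331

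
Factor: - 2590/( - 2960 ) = 2^(-3)*7^1= 7/8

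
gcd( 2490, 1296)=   6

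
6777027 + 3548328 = 10325355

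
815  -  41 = 774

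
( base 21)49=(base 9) 113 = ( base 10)93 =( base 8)135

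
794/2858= 397/1429= 0.28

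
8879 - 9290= - 411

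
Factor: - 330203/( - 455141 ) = 17^( - 1 ) * 41^( - 1 )*653^(-1)*330203^1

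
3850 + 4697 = 8547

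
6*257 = 1542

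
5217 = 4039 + 1178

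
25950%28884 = 25950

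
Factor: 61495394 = 2^1*30747697^1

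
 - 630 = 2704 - 3334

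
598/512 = 1 + 43/256 = 1.17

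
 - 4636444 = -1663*2788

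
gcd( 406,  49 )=7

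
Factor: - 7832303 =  - 359^1*21817^1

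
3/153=1/51 = 0.02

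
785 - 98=687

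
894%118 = 68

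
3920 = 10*392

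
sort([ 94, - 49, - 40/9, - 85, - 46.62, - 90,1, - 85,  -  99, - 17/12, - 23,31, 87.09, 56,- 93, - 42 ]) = [ - 99, - 93, - 90,-85, - 85, - 49,  -  46.62, - 42, - 23, - 40/9, - 17/12 , 1, 31,56, 87.09,94]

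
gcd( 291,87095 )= 1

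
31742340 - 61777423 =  - 30035083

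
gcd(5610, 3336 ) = 6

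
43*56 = 2408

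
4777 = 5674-897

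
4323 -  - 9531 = 13854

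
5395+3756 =9151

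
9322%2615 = 1477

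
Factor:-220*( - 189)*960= 39916800 = 2^8*3^4*5^2*7^1*11^1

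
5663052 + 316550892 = 322213944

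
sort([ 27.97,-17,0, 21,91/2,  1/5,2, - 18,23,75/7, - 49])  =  [-49,-18,- 17,0, 1/5, 2, 75/7,21,23,  27.97,91/2]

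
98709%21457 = 12881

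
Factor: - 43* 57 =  - 3^1* 19^1 * 43^1 =-2451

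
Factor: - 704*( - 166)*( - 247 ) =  - 2^7* 11^1 * 13^1 * 19^1*83^1 = - 28865408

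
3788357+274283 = 4062640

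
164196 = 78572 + 85624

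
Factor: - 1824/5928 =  - 2^2*13^(  -  1) = - 4/13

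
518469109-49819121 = 468649988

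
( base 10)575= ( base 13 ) 353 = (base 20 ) 18F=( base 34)GV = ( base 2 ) 1000111111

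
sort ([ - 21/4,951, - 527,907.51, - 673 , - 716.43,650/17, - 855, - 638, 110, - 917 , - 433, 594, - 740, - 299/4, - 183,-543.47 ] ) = [-917, -855,- 740, - 716.43, - 673,-638, - 543.47, - 527, - 433 ,- 183, - 299/4, - 21/4,650/17,  110,594,  907.51, 951]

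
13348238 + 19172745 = 32520983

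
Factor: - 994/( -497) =2 = 2^1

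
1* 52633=52633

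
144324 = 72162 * 2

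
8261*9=74349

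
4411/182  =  24 + 43/182 = 24.24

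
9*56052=504468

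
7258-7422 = -164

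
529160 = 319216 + 209944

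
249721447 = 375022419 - 125300972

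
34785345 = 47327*735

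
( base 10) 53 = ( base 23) 27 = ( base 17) 32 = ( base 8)65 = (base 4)311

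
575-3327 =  - 2752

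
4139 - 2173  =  1966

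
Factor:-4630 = - 2^1*5^1*463^1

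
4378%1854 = 670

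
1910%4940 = 1910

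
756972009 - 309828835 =447143174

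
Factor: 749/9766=2^( - 1) *7^1*19^( - 1)* 107^1 * 257^( - 1)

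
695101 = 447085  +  248016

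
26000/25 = 1040 = 1040.00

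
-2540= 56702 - 59242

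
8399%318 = 131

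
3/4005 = 1/1335 = 0.00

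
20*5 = 100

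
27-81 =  - 54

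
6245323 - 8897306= - 2651983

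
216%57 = 45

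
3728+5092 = 8820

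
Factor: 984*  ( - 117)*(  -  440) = 2^6 * 3^3*5^1*11^1*13^1 * 41^1 = 50656320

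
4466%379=297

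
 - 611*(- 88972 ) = 54361892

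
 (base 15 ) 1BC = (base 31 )cu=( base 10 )402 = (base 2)110010010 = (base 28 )EA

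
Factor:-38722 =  - 2^1 *19^1*1019^1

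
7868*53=417004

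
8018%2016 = 1970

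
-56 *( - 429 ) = 24024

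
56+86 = 142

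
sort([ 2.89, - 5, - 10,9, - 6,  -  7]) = [ - 10,  -  7, - 6, - 5 , 2.89, 9]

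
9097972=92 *98891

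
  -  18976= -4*4744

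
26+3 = 29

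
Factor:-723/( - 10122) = 2^( - 1 )*7^( - 1)  =  1/14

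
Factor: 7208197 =79^1*91243^1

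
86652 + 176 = 86828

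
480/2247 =160/749 = 0.21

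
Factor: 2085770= 2^1*5^1*208577^1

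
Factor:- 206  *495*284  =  -28959480=   -2^3*3^2*5^1 * 11^1*71^1 * 103^1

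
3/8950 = 3/8950 = 0.00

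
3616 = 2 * 1808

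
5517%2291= 935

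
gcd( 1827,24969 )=609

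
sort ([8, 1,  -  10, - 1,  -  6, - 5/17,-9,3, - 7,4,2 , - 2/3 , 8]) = [ - 10, - 9 , - 7, -6 , - 1,-2/3, - 5/17, 1,2 , 3,4, 8,8] 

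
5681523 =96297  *59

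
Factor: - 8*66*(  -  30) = 15840 = 2^5 * 3^2*5^1 * 11^1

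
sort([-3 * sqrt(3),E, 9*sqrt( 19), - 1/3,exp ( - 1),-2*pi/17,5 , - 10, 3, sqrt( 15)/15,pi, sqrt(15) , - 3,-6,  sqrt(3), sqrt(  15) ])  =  [  -  10, - 6, - 3*sqrt(3), - 3, - 2 * pi/17, - 1/3, sqrt(15)/15, exp( -1), sqrt(3), E , 3,pi  ,  sqrt( 15 ),sqrt(15) , 5, 9 * sqrt( 19) ]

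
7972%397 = 32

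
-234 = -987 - -753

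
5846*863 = 5045098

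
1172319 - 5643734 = -4471415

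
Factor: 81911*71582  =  5863353202=2^1*7^1*101^1* 811^1  *5113^1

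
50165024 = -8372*(-5992)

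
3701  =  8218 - 4517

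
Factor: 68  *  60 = 2^4*3^1*5^1*17^1 = 4080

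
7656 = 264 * 29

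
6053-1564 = 4489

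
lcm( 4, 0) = 0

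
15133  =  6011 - -9122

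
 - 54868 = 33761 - 88629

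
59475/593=59475/593 = 100.30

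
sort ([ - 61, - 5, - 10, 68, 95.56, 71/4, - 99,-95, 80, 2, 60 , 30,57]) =[ - 99  ,-95,- 61, - 10, - 5,2 , 71/4, 30, 57,60,  68, 80, 95.56]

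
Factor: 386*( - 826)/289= - 2^2*7^1*17^( - 2)  *59^1*193^1 = - 318836/289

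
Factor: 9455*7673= 72548215  =  5^1 * 31^1 * 61^1*7673^1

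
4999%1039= 843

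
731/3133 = 731/3133 = 0.23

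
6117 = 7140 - 1023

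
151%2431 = 151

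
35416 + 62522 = 97938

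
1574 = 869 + 705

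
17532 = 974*18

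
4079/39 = 104 + 23/39 = 104.59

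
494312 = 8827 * 56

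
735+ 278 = 1013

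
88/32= 2  +  3/4 = 2.75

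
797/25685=797/25685= 0.03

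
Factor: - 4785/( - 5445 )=3^(  -  1 )*11^( - 1 )*29^1 = 29/33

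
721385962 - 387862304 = 333523658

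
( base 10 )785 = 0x311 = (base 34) N3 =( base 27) 122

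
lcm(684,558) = 21204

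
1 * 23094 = 23094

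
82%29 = 24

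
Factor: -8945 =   -  5^1 * 1789^1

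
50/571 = 50/571 = 0.09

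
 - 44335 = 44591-88926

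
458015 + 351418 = 809433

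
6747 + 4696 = 11443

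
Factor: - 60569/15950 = -2^( - 1)*5^(-2)*11^( - 1 )*29^( - 1)*37^1*1637^1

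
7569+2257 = 9826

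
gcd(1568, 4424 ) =56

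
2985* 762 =2274570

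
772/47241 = 772/47241=0.02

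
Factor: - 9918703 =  - 19^1 * 522037^1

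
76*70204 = 5335504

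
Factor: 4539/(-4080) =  - 2^( - 4 )*5^( - 1)*89^1 =- 89/80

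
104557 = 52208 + 52349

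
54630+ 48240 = 102870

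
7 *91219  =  638533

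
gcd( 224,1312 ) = 32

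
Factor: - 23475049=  - 13^1*1805773^1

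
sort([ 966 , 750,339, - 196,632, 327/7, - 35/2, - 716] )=[ - 716, - 196, - 35/2, 327/7, 339,632,  750 , 966] 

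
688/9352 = 86/1169 = 0.07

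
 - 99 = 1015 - 1114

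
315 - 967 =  - 652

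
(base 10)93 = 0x5D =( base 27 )3c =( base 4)1131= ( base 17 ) 58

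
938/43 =21 + 35/43 = 21.81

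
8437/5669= 1 + 2768/5669 = 1.49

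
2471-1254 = 1217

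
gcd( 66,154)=22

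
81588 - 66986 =14602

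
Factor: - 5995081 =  - 5995081^1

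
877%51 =10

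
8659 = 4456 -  - 4203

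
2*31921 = 63842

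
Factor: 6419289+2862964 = 149^1*62297^1 = 9282253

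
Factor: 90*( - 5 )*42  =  -18900 = - 2^2*3^3*5^2*7^1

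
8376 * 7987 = 66899112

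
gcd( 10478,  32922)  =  62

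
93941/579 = 93941/579 = 162.25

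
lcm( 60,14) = 420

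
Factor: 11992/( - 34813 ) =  - 2^3 * 31^ (-1)*1123^(-1)*1499^1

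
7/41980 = 7/41980 = 0.00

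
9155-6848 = 2307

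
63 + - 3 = 60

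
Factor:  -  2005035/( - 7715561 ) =3^1 * 5^1 * 7^(-1) * 193^( - 1)*5711^( - 1 )*133669^1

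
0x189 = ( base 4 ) 12021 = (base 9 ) 476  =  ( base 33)BU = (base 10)393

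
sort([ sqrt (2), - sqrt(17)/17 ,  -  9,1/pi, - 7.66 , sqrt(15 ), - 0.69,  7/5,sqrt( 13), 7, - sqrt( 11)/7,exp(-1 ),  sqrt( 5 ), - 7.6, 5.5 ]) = [  -  9,-7.66, -7.6 , - 0.69, - sqrt(11)/7, - sqrt( 17)/17,1/pi , exp(-1),  7/5 , sqrt( 2), sqrt(5), sqrt (13), sqrt(15),5.5, 7 ]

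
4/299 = 4/299 = 0.01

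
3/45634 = 3/45634 =0.00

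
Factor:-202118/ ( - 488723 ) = 2^1*7^1*14437^1* 488723^( - 1)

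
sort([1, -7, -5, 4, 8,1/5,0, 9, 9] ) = [ - 7 ,-5,0,  1/5  ,  1, 4, 8, 9,9] 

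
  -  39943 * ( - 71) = 2835953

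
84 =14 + 70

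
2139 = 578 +1561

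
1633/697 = 1633/697 = 2.34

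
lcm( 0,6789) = 0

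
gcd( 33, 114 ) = 3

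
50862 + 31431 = 82293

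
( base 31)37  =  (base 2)1100100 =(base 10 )100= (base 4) 1210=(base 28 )3g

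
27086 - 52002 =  - 24916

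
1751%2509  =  1751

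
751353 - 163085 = 588268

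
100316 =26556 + 73760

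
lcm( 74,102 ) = 3774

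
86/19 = 86/19=4.53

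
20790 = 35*594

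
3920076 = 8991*436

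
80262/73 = 80262/73 = 1099.48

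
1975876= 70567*28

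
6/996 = 1/166= 0.01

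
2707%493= 242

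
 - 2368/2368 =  - 1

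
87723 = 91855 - 4132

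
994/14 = 71 = 71.00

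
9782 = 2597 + 7185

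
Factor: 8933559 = 3^1*1171^1*2543^1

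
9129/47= 194+11/47 =194.23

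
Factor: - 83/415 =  -5^(  -  1 ) = -  1/5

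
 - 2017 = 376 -2393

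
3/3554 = 3/3554 =0.00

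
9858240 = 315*31296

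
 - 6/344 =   -  1+169/172 = -0.02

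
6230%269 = 43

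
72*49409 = 3557448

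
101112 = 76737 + 24375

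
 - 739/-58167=739/58167 = 0.01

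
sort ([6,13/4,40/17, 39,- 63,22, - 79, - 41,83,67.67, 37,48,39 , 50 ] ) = [ - 79, - 63,-41, 40/17,13/4,6 , 22,37,39,  39,48,50, 67.67,83]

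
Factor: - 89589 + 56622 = - 3^4*11^1*37^1  =  - 32967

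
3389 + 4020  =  7409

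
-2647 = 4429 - 7076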